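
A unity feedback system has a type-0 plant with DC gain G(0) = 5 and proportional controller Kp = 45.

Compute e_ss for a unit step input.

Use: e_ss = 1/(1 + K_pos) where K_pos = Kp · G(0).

K_pos = Kp · G(0) = 45 × 5 = 225. e_ss = 1/(1 + 225) = 0.0044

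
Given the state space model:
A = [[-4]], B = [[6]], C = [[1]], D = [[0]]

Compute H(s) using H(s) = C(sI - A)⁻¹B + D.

(sI - A)⁻¹ = 1/(s + 4). H(s) = 1 × 6/(s + 4) + 0 = 6/(s + 4).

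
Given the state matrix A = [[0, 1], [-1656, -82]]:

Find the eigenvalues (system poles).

det(A - λI) = λ² - (-82)λ + 1656 = (λ - (-46))(λ - (-36)). Eigenvalues: -46, -36.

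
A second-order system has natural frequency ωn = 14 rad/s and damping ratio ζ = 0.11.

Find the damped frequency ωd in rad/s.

ωd = ωn√(1 - ζ²) = 14√(1 - 0.11²) = 13.92 rad/s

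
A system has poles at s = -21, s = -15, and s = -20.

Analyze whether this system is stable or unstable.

All poles are in the left half-plane. System is stable.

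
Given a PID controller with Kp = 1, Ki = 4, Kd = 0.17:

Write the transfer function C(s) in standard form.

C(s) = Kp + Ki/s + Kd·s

Substituting values: C(s) = 1 + 4/s + 0.17s = (0.17s² + s + 4)/s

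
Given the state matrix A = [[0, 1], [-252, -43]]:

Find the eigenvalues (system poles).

det(A - λI) = λ² - (-43)λ + 252 = (λ - (-7))(λ - (-36)). Eigenvalues: -7, -36.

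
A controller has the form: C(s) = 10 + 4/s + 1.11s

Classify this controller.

This is a Proportional-Integral-Derivative (PID) controller.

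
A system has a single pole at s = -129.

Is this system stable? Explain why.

Pole at s = -129 is in the left half-plane. Stable.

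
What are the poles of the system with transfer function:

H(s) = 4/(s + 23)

Pole is where denominator = 0: s + 23 = 0, so s = -23.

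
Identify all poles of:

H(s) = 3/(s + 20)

Pole is where denominator = 0: s + 20 = 0, so s = -20.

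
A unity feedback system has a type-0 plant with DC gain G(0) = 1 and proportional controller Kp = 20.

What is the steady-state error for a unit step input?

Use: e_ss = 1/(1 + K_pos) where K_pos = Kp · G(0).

K_pos = Kp · G(0) = 20 × 1 = 20. e_ss = 1/(1 + 20) = 0.0476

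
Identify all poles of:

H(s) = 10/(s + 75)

Pole is where denominator = 0: s + 75 = 0, so s = -75.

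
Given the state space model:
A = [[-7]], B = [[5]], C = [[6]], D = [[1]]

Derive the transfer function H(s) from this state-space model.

(sI - A)⁻¹ = 1/(s + 7). H(s) = 6×5/(s + 7) + 1 = (s + 37)/(s + 7).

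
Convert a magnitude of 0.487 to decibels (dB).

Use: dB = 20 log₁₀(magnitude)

dB = 20 log₁₀(0.487) = -6.2 dB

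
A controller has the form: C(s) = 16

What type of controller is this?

This is a Proportional (P) controller.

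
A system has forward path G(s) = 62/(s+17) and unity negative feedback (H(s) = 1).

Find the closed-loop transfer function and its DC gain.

T(s) = G/(1+GH) = [62/(s+17)] / [1 + 62/(s+17)] = 62/(s+17+62) = 62/(s+79). DC gain = 62/79 = 0.7848.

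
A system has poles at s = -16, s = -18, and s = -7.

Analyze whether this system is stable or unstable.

All poles are in the left half-plane. System is stable.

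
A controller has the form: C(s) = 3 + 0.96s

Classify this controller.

This is a Proportional-Derivative (PD) controller.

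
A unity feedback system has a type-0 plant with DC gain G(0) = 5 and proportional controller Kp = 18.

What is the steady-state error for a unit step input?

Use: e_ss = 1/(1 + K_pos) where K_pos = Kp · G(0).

K_pos = Kp · G(0) = 18 × 5 = 90. e_ss = 1/(1 + 90) = 0.0110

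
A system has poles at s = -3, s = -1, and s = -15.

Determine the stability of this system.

All poles are in the left half-plane. System is stable.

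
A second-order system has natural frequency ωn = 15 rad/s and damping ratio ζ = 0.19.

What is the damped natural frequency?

ωd = ωn√(1 - ζ²) = 15√(1 - 0.19²) = 14.73 rad/s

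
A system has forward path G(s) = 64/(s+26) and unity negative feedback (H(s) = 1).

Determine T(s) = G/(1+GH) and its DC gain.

T(s) = G/(1+GH) = [64/(s+26)] / [1 + 64/(s+26)] = 64/(s+26+64) = 64/(s+90). DC gain = 64/90 = 0.7111.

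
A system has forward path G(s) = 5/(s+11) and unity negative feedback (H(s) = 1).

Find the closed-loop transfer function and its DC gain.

T(s) = G/(1+GH) = [5/(s+11)] / [1 + 5/(s+11)] = 5/(s+11+5) = 5/(s+16). DC gain = 5/16 = 0.3125.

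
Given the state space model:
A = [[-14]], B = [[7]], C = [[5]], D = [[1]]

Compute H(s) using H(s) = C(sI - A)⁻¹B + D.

(sI - A)⁻¹ = 1/(s + 14). H(s) = 5×7/(s + 14) + 1 = (s + 49)/(s + 14).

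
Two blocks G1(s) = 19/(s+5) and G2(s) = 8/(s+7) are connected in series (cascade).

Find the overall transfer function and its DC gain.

Series: multiply transfer functions. G_eq = 19/(s+5) × 8/(s+7) = 152/((s+5)(s+7)). DC gain = 152/(5×7) = 4.3429.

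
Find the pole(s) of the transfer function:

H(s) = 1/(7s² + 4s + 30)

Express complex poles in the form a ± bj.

Discriminant = 4² - 4×7×30 = 16 - 840 = -824 < 0, so the poles are a complex conjugate pair s = (-4 ± j√824)/(2×7). Real part = -4/(2×7) = -4/14 ≈ -0.2857; imaginary part = ±√824/(2×7) ≈ 2.0504. Poles: s = -0.2857 ± 2.0504j.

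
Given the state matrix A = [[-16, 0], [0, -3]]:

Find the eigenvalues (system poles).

For diagonal matrix, eigenvalues are diagonal entries: λ₁ = -16, λ₂ = -3.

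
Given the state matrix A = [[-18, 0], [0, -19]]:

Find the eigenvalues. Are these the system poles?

For diagonal matrix, eigenvalues are diagonal entries: λ₁ = -18, λ₂ = -19. Eigenvalues of A = system poles.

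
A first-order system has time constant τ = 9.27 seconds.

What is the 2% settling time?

For first-order system, 2% settling time ≈ 4τ = 4 × 9.27 = 37.08 s.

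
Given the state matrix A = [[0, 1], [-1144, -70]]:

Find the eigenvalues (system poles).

det(A - λI) = λ² - (-70)λ + 1144 = (λ - (-44))(λ - (-26)). Eigenvalues: -44, -26.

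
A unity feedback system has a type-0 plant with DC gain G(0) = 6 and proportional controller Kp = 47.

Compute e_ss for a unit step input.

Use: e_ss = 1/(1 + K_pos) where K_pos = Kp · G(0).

K_pos = Kp · G(0) = 47 × 6 = 282. e_ss = 1/(1 + 282) = 0.0035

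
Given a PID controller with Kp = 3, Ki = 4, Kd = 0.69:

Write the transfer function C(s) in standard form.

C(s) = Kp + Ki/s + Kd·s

Substituting values: C(s) = 3 + 4/s + 0.69s = (0.69s² + 3s + 4)/s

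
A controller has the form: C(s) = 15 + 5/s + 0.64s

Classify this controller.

This is a Proportional-Integral-Derivative (PID) controller.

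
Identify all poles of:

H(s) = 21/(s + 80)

Pole is where denominator = 0: s + 80 = 0, so s = -80.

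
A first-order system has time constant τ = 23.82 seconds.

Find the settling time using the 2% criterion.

For first-order system, 2% settling time ≈ 4τ = 4 × 23.82 = 95.28 s.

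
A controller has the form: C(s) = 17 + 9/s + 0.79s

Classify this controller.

This is a Proportional-Integral-Derivative (PID) controller.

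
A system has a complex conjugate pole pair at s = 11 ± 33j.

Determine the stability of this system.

Real part of poles is 11 (> 0, right half-plane). Unstable.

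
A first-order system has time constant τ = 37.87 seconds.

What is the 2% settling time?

For first-order system, 2% settling time ≈ 4τ = 4 × 37.87 = 151.48 s.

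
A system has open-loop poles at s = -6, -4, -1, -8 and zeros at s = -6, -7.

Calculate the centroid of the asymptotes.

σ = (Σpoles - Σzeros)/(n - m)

σ = (Σpoles - Σzeros)/(n - m) = (-19 - (-13))/(4 - 2) = -6/2 = -3.0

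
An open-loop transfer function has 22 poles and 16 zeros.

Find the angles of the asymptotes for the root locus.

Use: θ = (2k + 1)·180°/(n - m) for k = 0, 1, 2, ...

n - m = 22 - 16 = 6. Angles: θk = (2k + 1)·180°/6 = 30°, 90°, 150°, 210°, 270°, 330°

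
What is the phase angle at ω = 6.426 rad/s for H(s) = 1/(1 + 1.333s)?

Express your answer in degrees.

Phase = -arctan(ωτ) = -arctan(6.426 × 1.333) = -83.3°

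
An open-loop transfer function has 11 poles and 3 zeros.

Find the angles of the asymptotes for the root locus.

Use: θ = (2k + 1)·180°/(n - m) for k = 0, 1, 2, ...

n - m = 11 - 3 = 8. Angles: θk = (2k + 1)·180°/8 = 22.5°, 67.5°, 112.5°, 157.5°, 202.5°, 247.5°, 292.5°, 337.5°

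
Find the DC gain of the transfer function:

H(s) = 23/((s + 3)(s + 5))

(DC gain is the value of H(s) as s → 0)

DC gain = H(0) = 23/(3 × 5) = 23/15 = 1.5333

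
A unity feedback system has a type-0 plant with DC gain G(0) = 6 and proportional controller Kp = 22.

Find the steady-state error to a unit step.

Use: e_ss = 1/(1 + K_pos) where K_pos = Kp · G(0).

K_pos = Kp · G(0) = 22 × 6 = 132. e_ss = 1/(1 + 132) = 0.0075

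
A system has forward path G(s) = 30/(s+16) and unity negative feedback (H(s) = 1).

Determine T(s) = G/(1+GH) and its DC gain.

T(s) = G/(1+GH) = [30/(s+16)] / [1 + 30/(s+16)] = 30/(s+16+30) = 30/(s+46). DC gain = 30/46 = 0.6522.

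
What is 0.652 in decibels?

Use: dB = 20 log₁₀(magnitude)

dB = 20 log₁₀(0.652) = -3.7 dB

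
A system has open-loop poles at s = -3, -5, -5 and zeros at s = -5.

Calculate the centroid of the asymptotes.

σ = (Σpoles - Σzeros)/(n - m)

σ = (Σpoles - Σzeros)/(n - m) = (-13 - (-5))/(3 - 1) = -8/2 = -4.0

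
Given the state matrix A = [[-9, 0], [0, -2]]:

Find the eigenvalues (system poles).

For diagonal matrix, eigenvalues are diagonal entries: λ₁ = -9, λ₂ = -2.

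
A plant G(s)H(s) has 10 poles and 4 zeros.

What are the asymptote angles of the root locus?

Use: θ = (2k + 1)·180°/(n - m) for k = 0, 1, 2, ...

n - m = 10 - 4 = 6. Angles: θk = (2k + 1)·180°/6 = 30°, 90°, 150°, 210°, 270°, 330°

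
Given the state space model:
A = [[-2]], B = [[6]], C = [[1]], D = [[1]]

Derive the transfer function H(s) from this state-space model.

(sI - A)⁻¹ = 1/(s + 2). H(s) = 1×6/(s + 2) + 1 = (s + 8)/(s + 2).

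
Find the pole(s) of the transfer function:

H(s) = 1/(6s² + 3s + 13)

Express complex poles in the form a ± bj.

Discriminant = 3² - 4×6×13 = 9 - 312 = -303 < 0, so the poles are a complex conjugate pair s = (-3 ± j√303)/(2×6). Real part = -3/(2×6) = -3/12 = -0.25; imaginary part = ±√303/(2×6) ≈ 1.4506. Poles: s = -0.25 ± 1.4506j.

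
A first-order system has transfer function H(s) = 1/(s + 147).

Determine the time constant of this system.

For H(s) = 1/(s + 1/τ), the pole is at -1/τ = -147, so τ = 1/147 = 0.0068 s.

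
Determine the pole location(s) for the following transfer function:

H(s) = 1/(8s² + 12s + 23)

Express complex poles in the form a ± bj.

Discriminant = 12² - 4×8×23 = 144 - 736 = -592 < 0, so the poles are a complex conjugate pair s = (-12 ± j√592)/(2×8). Real part = -12/(2×8) = -12/16 = -0.75; imaginary part = ±√592/(2×8) ≈ 1.5207. Poles: s = -0.75 ± 1.5207j.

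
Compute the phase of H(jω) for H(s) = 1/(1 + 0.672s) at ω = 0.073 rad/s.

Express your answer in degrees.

Phase = -arctan(ωτ) = -arctan(0.073 × 0.672) = -2.8°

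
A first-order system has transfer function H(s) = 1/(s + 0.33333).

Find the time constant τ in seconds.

For H(s) = 1/(s + 1/τ), the pole is at -1/τ = -0.33333, so τ = 1/0.33333 = 3 s.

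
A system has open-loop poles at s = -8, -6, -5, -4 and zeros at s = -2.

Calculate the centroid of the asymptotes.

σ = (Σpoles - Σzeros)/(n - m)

σ = (Σpoles - Σzeros)/(n - m) = (-23 - (-2))/(4 - 1) = -21/3 = -7.0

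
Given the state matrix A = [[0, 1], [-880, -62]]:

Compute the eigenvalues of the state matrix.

det(A - λI) = λ² - (-62)λ + 880 = (λ - (-40))(λ - (-22)). Eigenvalues: -40, -22.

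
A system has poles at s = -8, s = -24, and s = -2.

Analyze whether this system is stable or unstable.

All poles are in the left half-plane. System is stable.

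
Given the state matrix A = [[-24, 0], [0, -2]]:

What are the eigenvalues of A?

For diagonal matrix, eigenvalues are diagonal entries: λ₁ = -24, λ₂ = -2.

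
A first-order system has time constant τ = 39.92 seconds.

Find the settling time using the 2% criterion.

For first-order system, 2% settling time ≈ 4τ = 4 × 39.92 = 159.68 s.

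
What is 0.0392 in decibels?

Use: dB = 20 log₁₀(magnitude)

dB = 20 log₁₀(0.0392) = -28.1 dB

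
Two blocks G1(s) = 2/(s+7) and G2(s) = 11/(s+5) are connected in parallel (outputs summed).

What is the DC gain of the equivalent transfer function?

Parallel: G_eq = G1 + G2. DC gain = G1(0) + G2(0) = 2/7 + 11/5 = 0.2857 + 2.2 = 2.4857.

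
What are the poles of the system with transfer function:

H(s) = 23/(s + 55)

Pole is where denominator = 0: s + 55 = 0, so s = -55.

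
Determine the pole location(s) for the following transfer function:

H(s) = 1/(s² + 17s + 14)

Discriminant = 17² - 4×1×14 = 289 - 56 = 233 > 0, so two distinct real poles. Using quadratic formula: s = (-17 ± √233)/(2×1) = (-17 ± √233)/2, with √233 ≈ 15.2643. s₁ ≈ -0.8678, s₂ ≈ -16.1322. Poles: s₁ = -0.8678, s₂ = -16.1322.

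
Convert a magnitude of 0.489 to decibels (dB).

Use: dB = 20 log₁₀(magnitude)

dB = 20 log₁₀(0.489) = -6.2 dB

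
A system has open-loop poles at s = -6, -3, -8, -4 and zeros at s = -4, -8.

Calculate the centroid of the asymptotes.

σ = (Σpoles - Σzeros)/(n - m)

σ = (Σpoles - Σzeros)/(n - m) = (-21 - (-12))/(4 - 2) = -9/2 = -4.5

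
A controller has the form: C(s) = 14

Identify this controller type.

This is a Proportional (P) controller.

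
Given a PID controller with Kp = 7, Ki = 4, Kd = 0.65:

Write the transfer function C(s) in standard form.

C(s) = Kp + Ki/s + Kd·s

Substituting values: C(s) = 7 + 4/s + 0.65s = (0.65s² + 7s + 4)/s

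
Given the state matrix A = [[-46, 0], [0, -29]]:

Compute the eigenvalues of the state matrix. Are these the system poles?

For diagonal matrix, eigenvalues are diagonal entries: λ₁ = -46, λ₂ = -29. Eigenvalues of A = system poles.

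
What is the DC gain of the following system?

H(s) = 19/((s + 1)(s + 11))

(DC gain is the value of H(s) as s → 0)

DC gain = H(0) = 19/(1 × 11) = 19/11 = 1.7273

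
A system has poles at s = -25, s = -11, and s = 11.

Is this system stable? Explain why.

Pole(s) at s = 11 are not in the left half-plane. System is unstable.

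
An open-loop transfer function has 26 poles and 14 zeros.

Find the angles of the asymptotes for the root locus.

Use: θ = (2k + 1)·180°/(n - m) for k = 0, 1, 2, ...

n - m = 26 - 14 = 12. Angles: θk = (2k + 1)·180°/12 = 15°, 45°, 75°, 105°, 135°, 165°, 195°, 225°, 255°, 285°, 315°, 345°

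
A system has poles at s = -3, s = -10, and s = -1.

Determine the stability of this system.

All poles are in the left half-plane. System is stable.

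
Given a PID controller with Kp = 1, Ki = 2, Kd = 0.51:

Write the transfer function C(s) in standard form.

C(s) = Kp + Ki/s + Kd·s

Substituting values: C(s) = 1 + 2/s + 0.51s = (0.51s² + s + 2)/s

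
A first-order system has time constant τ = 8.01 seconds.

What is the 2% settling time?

For first-order system, 2% settling time ≈ 4τ = 4 × 8.01 = 32.04 s.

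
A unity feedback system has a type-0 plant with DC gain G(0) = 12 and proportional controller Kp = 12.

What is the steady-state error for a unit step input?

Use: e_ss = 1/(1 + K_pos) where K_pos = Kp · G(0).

K_pos = Kp · G(0) = 12 × 12 = 144. e_ss = 1/(1 + 144) = 0.0069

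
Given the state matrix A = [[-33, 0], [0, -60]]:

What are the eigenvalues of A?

For diagonal matrix, eigenvalues are diagonal entries: λ₁ = -33, λ₂ = -60.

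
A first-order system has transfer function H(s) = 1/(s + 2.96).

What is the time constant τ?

For H(s) = 1/(s + 1/τ), the pole is at -1/τ = -2.96, so τ = 1/2.96 = 0.3378 s.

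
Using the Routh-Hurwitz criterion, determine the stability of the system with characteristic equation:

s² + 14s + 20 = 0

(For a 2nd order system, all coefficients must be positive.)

Coefficients: 1, 14, 20. All positive, so system is stable.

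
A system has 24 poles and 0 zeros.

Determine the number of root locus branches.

Root locus has n branches where n = number of poles = 24.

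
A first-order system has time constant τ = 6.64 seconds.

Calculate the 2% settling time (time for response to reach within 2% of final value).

For first-order system, 2% settling time ≈ 4τ = 4 × 6.64 = 26.56 s.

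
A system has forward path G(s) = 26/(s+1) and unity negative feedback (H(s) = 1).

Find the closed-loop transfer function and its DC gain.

T(s) = G/(1+GH) = [26/(s+1)] / [1 + 26/(s+1)] = 26/(s+1+26) = 26/(s+27). DC gain = 26/27 = 0.9630.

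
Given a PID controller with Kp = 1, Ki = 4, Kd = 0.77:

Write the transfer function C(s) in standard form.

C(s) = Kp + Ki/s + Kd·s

Substituting values: C(s) = 1 + 4/s + 0.77s = (0.77s² + s + 4)/s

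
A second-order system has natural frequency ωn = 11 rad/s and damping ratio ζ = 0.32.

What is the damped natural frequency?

ωd = ωn√(1 - ζ²) = 11√(1 - 0.32²) = 10.42 rad/s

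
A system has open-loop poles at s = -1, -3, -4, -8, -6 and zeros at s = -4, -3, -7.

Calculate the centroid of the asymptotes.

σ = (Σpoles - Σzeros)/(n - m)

σ = (Σpoles - Σzeros)/(n - m) = (-22 - (-14))/(5 - 3) = -8/2 = -4.0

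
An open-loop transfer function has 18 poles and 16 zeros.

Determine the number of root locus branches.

Root locus has n branches where n = number of poles = 18.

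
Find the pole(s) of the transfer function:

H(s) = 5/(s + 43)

Pole is where denominator = 0: s + 43 = 0, so s = -43.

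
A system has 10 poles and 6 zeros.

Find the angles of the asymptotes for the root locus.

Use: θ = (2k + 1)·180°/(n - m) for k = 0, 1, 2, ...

n - m = 10 - 6 = 4. Angles: θk = (2k + 1)·180°/4 = 45°, 135°, 225°, 315°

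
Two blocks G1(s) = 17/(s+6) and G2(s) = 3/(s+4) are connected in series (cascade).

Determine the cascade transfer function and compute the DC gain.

Series: multiply transfer functions. G_eq = 17/(s+6) × 3/(s+4) = 51/((s+6)(s+4)). DC gain = 51/(6×4) = 2.125.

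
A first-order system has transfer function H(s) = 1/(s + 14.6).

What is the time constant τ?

For H(s) = 1/(s + 1/τ), the pole is at -1/τ = -14.6, so τ = 1/14.6 = 0.0685 s.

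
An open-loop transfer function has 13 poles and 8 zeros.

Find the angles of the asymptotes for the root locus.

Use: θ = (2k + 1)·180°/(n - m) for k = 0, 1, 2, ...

n - m = 13 - 8 = 5. Angles: θk = (2k + 1)·180°/5 = 36°, 108°, 180°, 252°, 324°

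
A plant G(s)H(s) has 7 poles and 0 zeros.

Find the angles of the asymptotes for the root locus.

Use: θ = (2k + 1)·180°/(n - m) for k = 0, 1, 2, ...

n - m = 7 - 0 = 7. Angles: θk = (2k + 1)·180°/7 = 25.71°, 77.14°, 128.57°, 180°, 231.43°, 282.86°, 334.29°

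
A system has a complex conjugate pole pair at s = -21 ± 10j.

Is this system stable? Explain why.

Real part of poles is -21 (< 0, left half-plane). Stable.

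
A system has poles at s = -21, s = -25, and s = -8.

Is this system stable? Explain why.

All poles are in the left half-plane. System is stable.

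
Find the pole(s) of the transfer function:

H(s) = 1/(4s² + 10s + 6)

Discriminant = 10² - 4×4×6 = 100 - 96 = 4 > 0, so two distinct real poles. Using quadratic formula: s = (-10 ± √4)/(2×4) = (-10 ± √4)/8, with √4 = 2. s₁ = -8/8 = -1, s₂ = -12/8 = -1.5. Poles: s₁ = -1, s₂ = -1.5.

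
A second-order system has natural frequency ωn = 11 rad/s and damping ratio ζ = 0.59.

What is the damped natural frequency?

ωd = ωn√(1 - ζ²) = 11√(1 - 0.59²) = 8.88 rad/s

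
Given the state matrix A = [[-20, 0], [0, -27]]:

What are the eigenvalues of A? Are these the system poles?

For diagonal matrix, eigenvalues are diagonal entries: λ₁ = -20, λ₂ = -27. Eigenvalues of A = system poles.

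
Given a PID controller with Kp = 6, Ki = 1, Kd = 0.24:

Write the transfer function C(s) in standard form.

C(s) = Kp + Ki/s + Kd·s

Substituting values: C(s) = 6 + 1/s + 0.24s = (0.24s² + 6s + 1)/s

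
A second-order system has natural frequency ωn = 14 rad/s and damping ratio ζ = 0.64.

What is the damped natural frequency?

ωd = ωn√(1 - ζ²) = 14√(1 - 0.64²) = 10.76 rad/s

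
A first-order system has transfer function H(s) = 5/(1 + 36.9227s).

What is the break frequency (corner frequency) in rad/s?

Corner frequency = 1/τ = 1/36.9227 = 0.027 rad/s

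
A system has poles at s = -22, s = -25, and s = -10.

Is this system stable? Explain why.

All poles are in the left half-plane. System is stable.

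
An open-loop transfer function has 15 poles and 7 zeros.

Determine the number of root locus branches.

Root locus has n branches where n = number of poles = 15.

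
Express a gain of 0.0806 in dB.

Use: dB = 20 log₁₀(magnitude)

dB = 20 log₁₀(0.0806) = -21.9 dB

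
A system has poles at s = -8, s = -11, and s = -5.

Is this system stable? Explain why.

All poles are in the left half-plane. System is stable.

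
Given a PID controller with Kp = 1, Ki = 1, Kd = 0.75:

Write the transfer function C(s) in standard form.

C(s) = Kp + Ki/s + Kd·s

Substituting values: C(s) = 1 + 1/s + 0.75s = (0.75s² + s + 1)/s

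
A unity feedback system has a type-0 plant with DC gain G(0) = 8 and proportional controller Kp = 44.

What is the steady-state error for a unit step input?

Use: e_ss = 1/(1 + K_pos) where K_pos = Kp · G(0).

K_pos = Kp · G(0) = 44 × 8 = 352. e_ss = 1/(1 + 352) = 0.0028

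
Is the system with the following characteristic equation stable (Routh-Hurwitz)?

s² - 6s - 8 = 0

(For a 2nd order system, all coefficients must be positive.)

Coefficients: 1, -6, -8. b=-6, c=-8 not positive, so system is unstable.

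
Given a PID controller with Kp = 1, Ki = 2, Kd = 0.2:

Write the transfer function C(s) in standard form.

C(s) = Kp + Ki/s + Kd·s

Substituting values: C(s) = 1 + 2/s + 0.2s = (0.2s² + s + 2)/s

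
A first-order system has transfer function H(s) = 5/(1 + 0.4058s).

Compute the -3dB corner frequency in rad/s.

Corner frequency = 1/τ = 1/0.4058 = 2.464 rad/s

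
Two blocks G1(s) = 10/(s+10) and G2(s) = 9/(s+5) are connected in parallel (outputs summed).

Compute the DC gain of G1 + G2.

Parallel: G_eq = G1 + G2. DC gain = G1(0) + G2(0) = 10/10 + 9/5 = 1 + 1.8 = 2.8.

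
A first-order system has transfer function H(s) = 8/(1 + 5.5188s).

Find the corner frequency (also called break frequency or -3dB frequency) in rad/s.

Corner frequency = 1/τ = 1/5.5188 = 0.181 rad/s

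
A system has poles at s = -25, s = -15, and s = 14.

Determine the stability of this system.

Pole(s) at s = 14 are not in the left half-plane. System is unstable.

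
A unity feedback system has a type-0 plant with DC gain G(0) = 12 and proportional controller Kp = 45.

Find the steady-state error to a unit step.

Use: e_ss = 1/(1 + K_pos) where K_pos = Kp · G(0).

K_pos = Kp · G(0) = 45 × 12 = 540. e_ss = 1/(1 + 540) = 0.0018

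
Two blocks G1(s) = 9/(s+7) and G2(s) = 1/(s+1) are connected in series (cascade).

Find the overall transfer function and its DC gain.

Series: multiply transfer functions. G_eq = 9/(s+7) × 1/(s+1) = 9/((s+7)(s+1)). DC gain = 9/(7×1) = 1.2857.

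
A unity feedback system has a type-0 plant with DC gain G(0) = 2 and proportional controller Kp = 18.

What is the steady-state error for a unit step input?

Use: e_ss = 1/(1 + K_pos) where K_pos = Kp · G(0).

K_pos = Kp · G(0) = 18 × 2 = 36. e_ss = 1/(1 + 36) = 0.0270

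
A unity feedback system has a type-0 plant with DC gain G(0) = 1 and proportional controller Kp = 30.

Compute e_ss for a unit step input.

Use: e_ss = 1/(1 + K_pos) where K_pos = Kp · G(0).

K_pos = Kp · G(0) = 30 × 1 = 30. e_ss = 1/(1 + 30) = 0.0323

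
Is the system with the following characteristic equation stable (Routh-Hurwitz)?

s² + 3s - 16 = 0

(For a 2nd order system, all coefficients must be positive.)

Coefficients: 1, 3, -16. c=-16 not positive, so system is unstable.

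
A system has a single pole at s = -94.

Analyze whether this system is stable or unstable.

Pole at s = -94 is in the left half-plane. Stable.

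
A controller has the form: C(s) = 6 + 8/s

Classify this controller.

This is a Proportional-Integral (PI) controller.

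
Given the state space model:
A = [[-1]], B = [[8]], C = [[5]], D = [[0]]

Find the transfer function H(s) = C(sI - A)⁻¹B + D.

(sI - A)⁻¹ = 1/(s + 1). H(s) = 5 × 8/(s + 1) + 0 = 40/(s + 1).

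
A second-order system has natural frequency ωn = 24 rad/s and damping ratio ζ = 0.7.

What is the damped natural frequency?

ωd = ωn√(1 - ζ²) = 24√(1 - 0.7²) = 17.14 rad/s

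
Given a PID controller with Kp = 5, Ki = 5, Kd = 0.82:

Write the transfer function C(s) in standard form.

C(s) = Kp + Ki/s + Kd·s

Substituting values: C(s) = 5 + 5/s + 0.82s = (0.82s² + 5s + 5)/s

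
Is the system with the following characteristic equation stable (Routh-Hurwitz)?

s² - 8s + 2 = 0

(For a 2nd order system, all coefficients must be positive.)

Coefficients: 1, -8, 2. b=-8 not positive, so system is unstable.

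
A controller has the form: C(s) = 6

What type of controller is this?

This is a Proportional (P) controller.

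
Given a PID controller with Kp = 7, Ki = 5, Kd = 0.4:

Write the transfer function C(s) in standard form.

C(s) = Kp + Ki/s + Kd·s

Substituting values: C(s) = 7 + 5/s + 0.4s = (0.4s² + 7s + 5)/s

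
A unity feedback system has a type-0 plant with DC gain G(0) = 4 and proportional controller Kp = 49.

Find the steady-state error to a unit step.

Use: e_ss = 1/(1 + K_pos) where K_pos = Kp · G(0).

K_pos = Kp · G(0) = 49 × 4 = 196. e_ss = 1/(1 + 196) = 0.0051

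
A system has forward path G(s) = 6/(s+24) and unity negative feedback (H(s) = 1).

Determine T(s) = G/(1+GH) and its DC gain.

T(s) = G/(1+GH) = [6/(s+24)] / [1 + 6/(s+24)] = 6/(s+24+6) = 6/(s+30). DC gain = 6/30 = 0.2.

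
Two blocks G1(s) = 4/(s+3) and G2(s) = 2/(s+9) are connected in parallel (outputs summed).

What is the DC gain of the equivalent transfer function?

Parallel: G_eq = G1 + G2. DC gain = G1(0) + G2(0) = 4/3 + 2/9 = 1.3333 + 0.2222 = 1.5556.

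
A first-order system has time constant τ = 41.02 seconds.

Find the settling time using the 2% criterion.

For first-order system, 2% settling time ≈ 4τ = 4 × 41.02 = 164.08 s.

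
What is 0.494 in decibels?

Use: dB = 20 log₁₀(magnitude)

dB = 20 log₁₀(0.494) = -6.1 dB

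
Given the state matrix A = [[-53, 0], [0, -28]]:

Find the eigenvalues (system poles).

For diagonal matrix, eigenvalues are diagonal entries: λ₁ = -53, λ₂ = -28.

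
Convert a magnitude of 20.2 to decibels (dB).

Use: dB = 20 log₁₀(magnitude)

dB = 20 log₁₀(20.2) = 26.1 dB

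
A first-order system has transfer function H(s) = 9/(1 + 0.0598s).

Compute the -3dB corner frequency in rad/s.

Corner frequency = 1/τ = 1/0.0598 = 16.722 rad/s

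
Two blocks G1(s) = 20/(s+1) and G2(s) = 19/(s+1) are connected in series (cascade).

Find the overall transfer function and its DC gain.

Series: multiply transfer functions. G_eq = 20/(s+1) × 19/(s+1) = 380/((s+1)(s+1)). DC gain = 380/(1×1) = 380.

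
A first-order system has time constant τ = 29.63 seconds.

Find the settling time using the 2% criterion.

For first-order system, 2% settling time ≈ 4τ = 4 × 29.63 = 118.52 s.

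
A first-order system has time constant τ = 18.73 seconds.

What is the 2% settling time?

For first-order system, 2% settling time ≈ 4τ = 4 × 18.73 = 74.92 s.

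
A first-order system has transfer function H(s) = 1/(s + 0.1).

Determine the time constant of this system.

For H(s) = 1/(s + 1/τ), the pole is at -1/τ = -0.1, so τ = 1/0.1 = 10 s.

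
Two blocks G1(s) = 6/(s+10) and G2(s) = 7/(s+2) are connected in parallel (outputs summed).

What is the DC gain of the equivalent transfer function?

Parallel: G_eq = G1 + G2. DC gain = G1(0) + G2(0) = 6/10 + 7/2 = 0.6 + 3.5 = 4.1.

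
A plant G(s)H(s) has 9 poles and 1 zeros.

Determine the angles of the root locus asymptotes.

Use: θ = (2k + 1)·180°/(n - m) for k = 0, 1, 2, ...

n - m = 9 - 1 = 8. Angles: θk = (2k + 1)·180°/8 = 22.5°, 67.5°, 112.5°, 157.5°, 202.5°, 247.5°, 292.5°, 337.5°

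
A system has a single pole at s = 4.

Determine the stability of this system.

Pole at s = 4 is in the right half-plane. Unstable.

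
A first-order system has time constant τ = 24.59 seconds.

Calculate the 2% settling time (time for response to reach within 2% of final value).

For first-order system, 2% settling time ≈ 4τ = 4 × 24.59 = 98.36 s.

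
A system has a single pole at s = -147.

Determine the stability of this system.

Pole at s = -147 is in the left half-plane. Stable.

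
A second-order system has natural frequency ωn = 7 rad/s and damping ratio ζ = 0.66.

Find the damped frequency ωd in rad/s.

ωd = ωn√(1 - ζ²) = 7√(1 - 0.66²) = 5.26 rad/s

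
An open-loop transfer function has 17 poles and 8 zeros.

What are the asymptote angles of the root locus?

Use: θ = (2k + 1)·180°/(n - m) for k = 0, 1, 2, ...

n - m = 17 - 8 = 9. Angles: θk = (2k + 1)·180°/9 = 20°, 60°, 100°, 140°, 180°, 220°, 260°, 300°, 340°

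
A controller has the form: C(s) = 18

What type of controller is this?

This is a Proportional (P) controller.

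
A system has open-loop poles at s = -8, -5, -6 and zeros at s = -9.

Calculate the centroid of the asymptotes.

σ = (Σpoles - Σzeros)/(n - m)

σ = (Σpoles - Σzeros)/(n - m) = (-19 - (-9))/(3 - 1) = -10/2 = -5.0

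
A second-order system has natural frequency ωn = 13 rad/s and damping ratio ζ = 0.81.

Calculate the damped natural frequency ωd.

ωd = ωn√(1 - ζ²) = 13√(1 - 0.81²) = 7.62 rad/s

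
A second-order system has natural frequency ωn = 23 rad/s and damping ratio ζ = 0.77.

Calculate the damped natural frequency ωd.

ωd = ωn√(1 - ζ²) = 23√(1 - 0.77²) = 14.68 rad/s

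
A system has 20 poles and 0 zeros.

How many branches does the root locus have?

Root locus has n branches where n = number of poles = 20.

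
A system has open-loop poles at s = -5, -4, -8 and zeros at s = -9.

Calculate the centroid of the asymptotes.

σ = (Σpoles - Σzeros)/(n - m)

σ = (Σpoles - Σzeros)/(n - m) = (-17 - (-9))/(3 - 1) = -8/2 = -4.0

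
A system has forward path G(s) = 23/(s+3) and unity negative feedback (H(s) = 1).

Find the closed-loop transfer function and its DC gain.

T(s) = G/(1+GH) = [23/(s+3)] / [1 + 23/(s+3)] = 23/(s+3+23) = 23/(s+26). DC gain = 23/26 = 0.8846.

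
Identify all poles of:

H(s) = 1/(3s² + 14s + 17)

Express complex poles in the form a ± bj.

Discriminant = 14² - 4×3×17 = 196 - 204 = -8 < 0, so the poles are a complex conjugate pair s = (-14 ± j√8)/(2×3). Real part = -14/(2×3) = -14/6 ≈ -2.3333; imaginary part = ±√8/(2×3) ≈ 0.4714. Poles: s = -2.3333 ± 0.4714j.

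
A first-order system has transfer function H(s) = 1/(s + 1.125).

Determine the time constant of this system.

For H(s) = 1/(s + 1/τ), the pole is at -1/τ = -1.125, so τ = 1/1.125 = 0.8889 s.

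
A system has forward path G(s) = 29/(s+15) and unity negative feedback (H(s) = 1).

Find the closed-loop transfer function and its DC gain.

T(s) = G/(1+GH) = [29/(s+15)] / [1 + 29/(s+15)] = 29/(s+15+29) = 29/(s+44). DC gain = 29/44 = 0.6591.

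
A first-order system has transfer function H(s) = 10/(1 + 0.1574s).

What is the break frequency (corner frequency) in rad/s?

Corner frequency = 1/τ = 1/0.1574 = 6.353 rad/s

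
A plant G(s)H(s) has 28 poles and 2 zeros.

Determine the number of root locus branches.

Root locus has n branches where n = number of poles = 28.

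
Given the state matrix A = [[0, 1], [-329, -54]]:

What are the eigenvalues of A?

det(A - λI) = λ² - (-54)λ + 329 = (λ - (-7))(λ - (-47)). Eigenvalues: -7, -47.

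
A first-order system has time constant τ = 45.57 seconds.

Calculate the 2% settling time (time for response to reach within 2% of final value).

For first-order system, 2% settling time ≈ 4τ = 4 × 45.57 = 182.28 s.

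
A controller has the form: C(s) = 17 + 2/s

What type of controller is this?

This is a Proportional-Integral (PI) controller.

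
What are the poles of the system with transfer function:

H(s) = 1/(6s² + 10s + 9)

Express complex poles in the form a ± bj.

Discriminant = 10² - 4×6×9 = 100 - 216 = -116 < 0, so the poles are a complex conjugate pair s = (-10 ± j√116)/(2×6). Real part = -10/(2×6) = -10/12 ≈ -0.8333; imaginary part = ±√116/(2×6) ≈ 0.8975. Poles: s = -0.8333 ± 0.8975j.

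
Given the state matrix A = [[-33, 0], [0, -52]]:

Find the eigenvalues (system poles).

For diagonal matrix, eigenvalues are diagonal entries: λ₁ = -33, λ₂ = -52.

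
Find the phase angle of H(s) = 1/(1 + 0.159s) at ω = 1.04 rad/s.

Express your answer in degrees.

Phase = -arctan(ωτ) = -arctan(1.04 × 0.159) = -9.4°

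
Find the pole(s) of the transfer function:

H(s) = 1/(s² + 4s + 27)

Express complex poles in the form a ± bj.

Discriminant = 4² - 4×1×27 = 16 - 108 = -92 < 0, so the poles are a complex conjugate pair s = (-4 ± j√92)/(2×1). Real part = -4/(2×1) = -4/2 = -2; imaginary part = ±√92/(2×1) ≈ 4.7958. Poles: s = -2 ± 4.7958j.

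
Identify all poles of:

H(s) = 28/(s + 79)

Pole is where denominator = 0: s + 79 = 0, so s = -79.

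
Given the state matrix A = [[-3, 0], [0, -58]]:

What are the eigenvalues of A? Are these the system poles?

For diagonal matrix, eigenvalues are diagonal entries: λ₁ = -3, λ₂ = -58. Eigenvalues of A = system poles.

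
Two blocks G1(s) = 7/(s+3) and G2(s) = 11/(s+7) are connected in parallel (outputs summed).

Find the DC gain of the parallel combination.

Parallel: G_eq = G1 + G2. DC gain = G1(0) + G2(0) = 7/3 + 11/7 = 2.3333 + 1.5714 = 3.9048.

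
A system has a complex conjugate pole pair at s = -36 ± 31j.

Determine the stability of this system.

Real part of poles is -36 (< 0, left half-plane). Stable.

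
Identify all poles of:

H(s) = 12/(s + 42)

Pole is where denominator = 0: s + 42 = 0, so s = -42.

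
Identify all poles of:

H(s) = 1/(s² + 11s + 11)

Discriminant = 11² - 4×1×11 = 121 - 44 = 77 > 0, so two distinct real poles. Using quadratic formula: s = (-11 ± √77)/(2×1) = (-11 ± √77)/2, with √77 ≈ 8.7750. s₁ ≈ -1.1125, s₂ ≈ -9.8875. Poles: s₁ = -1.1125, s₂ = -9.8875.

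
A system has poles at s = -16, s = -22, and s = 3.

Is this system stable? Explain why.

Pole(s) at s = 3 are not in the left half-plane. System is unstable.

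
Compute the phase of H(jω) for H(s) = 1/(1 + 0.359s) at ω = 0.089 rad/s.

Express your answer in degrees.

Phase = -arctan(ωτ) = -arctan(0.089 × 0.359) = -1.8°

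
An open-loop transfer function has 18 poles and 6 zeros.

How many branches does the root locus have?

Root locus has n branches where n = number of poles = 18.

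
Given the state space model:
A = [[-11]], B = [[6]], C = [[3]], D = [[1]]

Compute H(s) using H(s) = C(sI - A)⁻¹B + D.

(sI - A)⁻¹ = 1/(s + 11). H(s) = 3×6/(s + 11) + 1 = (s + 29)/(s + 11).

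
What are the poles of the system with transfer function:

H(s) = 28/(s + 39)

Pole is where denominator = 0: s + 39 = 0, so s = -39.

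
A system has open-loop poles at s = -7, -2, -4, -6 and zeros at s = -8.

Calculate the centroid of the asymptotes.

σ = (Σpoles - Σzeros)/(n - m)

σ = (Σpoles - Σzeros)/(n - m) = (-19 - (-8))/(4 - 1) = -11/3 = -3.67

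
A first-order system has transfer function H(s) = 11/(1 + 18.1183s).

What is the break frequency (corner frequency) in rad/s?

Corner frequency = 1/τ = 1/18.1183 = 0.055 rad/s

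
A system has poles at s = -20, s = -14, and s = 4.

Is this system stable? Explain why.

Pole(s) at s = 4 are not in the left half-plane. System is unstable.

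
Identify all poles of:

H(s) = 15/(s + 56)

Pole is where denominator = 0: s + 56 = 0, so s = -56.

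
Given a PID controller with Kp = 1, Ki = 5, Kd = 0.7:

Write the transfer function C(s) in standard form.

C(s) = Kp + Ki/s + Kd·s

Substituting values: C(s) = 1 + 5/s + 0.7s = (0.7s² + s + 5)/s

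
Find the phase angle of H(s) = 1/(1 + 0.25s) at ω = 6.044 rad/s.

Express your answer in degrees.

Phase = -arctan(ωτ) = -arctan(6.044 × 0.25) = -56.5°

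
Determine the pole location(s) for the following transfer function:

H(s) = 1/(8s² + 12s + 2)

Discriminant = 12² - 4×8×2 = 144 - 64 = 80 > 0, so two distinct real poles. Using quadratic formula: s = (-12 ± √80)/(2×8) = (-12 ± √80)/16, with √80 ≈ 8.9443. s₁ ≈ -0.1910, s₂ ≈ -1.3090. Poles: s₁ = -0.1910, s₂ = -1.3090.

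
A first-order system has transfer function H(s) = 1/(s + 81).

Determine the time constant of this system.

For H(s) = 1/(s + 1/τ), the pole is at -1/τ = -81, so τ = 1/81 = 0.0123 s.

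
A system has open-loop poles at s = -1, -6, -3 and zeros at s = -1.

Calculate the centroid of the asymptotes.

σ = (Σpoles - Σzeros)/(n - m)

σ = (Σpoles - Σzeros)/(n - m) = (-10 - (-1))/(3 - 1) = -9/2 = -4.5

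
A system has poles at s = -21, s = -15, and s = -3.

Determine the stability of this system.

All poles are in the left half-plane. System is stable.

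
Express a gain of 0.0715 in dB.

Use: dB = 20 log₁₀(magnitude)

dB = 20 log₁₀(0.0715) = -22.9 dB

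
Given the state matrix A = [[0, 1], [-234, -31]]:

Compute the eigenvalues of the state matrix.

det(A - λI) = λ² - (-31)λ + 234 = (λ - (-13))(λ - (-18)). Eigenvalues: -13, -18.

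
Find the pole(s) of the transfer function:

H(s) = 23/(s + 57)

Pole is where denominator = 0: s + 57 = 0, so s = -57.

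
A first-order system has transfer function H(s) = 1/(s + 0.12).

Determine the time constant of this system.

For H(s) = 1/(s + 1/τ), the pole is at -1/τ = -0.12, so τ = 1/0.12 = 8.3333 s.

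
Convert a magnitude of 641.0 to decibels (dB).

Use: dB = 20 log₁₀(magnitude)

dB = 20 log₁₀(641.0) = 56.1 dB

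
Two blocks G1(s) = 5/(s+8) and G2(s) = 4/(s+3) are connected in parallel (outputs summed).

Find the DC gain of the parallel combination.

Parallel: G_eq = G1 + G2. DC gain = G1(0) + G2(0) = 5/8 + 4/3 = 0.625 + 1.3333 = 1.9583.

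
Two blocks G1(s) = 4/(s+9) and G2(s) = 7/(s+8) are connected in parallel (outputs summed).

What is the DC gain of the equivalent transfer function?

Parallel: G_eq = G1 + G2. DC gain = G1(0) + G2(0) = 4/9 + 7/8 = 0.4444 + 0.875 = 1.3194.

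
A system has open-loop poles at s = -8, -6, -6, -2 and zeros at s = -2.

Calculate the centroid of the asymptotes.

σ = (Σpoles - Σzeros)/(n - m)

σ = (Σpoles - Σzeros)/(n - m) = (-22 - (-2))/(4 - 1) = -20/3 = -6.67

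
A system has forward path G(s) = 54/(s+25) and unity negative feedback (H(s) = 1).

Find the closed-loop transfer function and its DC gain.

T(s) = G/(1+GH) = [54/(s+25)] / [1 + 54/(s+25)] = 54/(s+25+54) = 54/(s+79). DC gain = 54/79 = 0.6835.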